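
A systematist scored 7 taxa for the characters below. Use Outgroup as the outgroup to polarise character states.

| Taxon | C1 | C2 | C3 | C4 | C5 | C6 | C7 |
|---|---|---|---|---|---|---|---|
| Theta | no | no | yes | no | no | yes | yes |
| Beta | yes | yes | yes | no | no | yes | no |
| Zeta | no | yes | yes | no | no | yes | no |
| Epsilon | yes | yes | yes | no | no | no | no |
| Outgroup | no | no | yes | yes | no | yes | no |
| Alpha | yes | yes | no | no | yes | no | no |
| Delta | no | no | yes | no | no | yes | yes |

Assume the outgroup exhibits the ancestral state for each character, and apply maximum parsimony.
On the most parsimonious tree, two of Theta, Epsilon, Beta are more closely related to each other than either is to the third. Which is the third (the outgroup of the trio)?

Character polarity is set by the outgroup: the derived state is whichever differs from the outgroup's state, so for C3, C4, C6 the derived state is 'no', and for the remaining characters it is 'yes'.
C1 (derived state 'yes') is shared by Alpha, Beta, and Epsilon — a synapomorphy uniting that clade.
C2: derived state 'yes' in Alpha, Beta, Epsilon, and Zeta only — synapomorphy for {Alpha, Beta, Epsilon, Zeta}.
C3 (derived state 'no') is unique to Alpha (autapomorphy; uninformative for grouping).
All ingroup taxa share the derived state 'no' for C4; it defines the ingroup but does not resolve relationships within it.
C5 (derived state 'yes') is unique to Alpha (autapomorphy; uninformative for grouping).
C6: derived state 'no' in Alpha and Epsilon only — synapomorphy for {Alpha, Epsilon}.
C7: derived state 'yes' in Delta and Theta only — synapomorphy for {Delta, Theta}.
Most parsimonious ingroup topology: ((Zeta,(Beta,(Alpha,Epsilon))),(Delta,Theta)).
Beta and Epsilon share a more recent common ancestor with each other than either does with Theta, so Theta is the least closely related of the three.

Theta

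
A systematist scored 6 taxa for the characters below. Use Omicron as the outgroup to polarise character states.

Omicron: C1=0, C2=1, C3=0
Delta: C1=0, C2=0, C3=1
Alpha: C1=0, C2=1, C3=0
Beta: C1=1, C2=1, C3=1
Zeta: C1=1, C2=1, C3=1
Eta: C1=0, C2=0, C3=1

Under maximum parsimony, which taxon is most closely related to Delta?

Character polarity is set by the outgroup: the derived state is whichever differs from the outgroup's state, so for C2 the derived state is '0', and for the remaining characters it is '1'.
C1 (derived state '1') is shared by Beta and Zeta — a synapomorphy uniting that clade.
Only Delta and Eta show the derived state '0' for C2, supporting them as a clade.
C3 (derived state '1') is shared by Beta, Delta, Eta, and Zeta — a synapomorphy uniting that clade.
Most parsimonious ingroup topology: (((Delta,Eta),(Beta,Zeta)),Alpha).
Delta and Eta form a cherry on this tree, so they are sister taxa.

Eta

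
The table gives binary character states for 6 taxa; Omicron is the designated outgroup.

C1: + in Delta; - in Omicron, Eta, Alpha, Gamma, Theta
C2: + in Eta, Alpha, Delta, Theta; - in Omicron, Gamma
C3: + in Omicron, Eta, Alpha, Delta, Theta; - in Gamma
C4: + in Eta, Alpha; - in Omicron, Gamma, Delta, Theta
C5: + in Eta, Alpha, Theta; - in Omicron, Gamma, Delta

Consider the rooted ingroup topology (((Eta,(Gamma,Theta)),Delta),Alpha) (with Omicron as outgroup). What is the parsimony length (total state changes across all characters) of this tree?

Map each character onto (((Eta,(Gamma,Theta)),Delta),Alpha) (rooted by Omicron) and count the minimum state changes it requires (Fitch parsimony):
C1: 1; C2: 2; C3: 1; C4: 2; C5: 3.
Total tree length = 9.

9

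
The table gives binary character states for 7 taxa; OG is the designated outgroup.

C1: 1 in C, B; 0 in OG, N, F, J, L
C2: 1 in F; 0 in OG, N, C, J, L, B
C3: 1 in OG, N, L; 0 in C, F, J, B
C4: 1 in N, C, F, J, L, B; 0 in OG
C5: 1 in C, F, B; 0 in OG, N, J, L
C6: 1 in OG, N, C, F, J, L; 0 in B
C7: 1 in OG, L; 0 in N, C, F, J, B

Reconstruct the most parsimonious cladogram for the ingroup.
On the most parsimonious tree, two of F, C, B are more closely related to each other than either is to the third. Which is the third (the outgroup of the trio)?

F

Character polarity is set by the outgroup: the derived state is whichever differs from the outgroup's state, so for C3, C6, C7 the derived state is '0', and for the remaining characters it is '1'.
C1: derived state '1' in B and C only — synapomorphy for {B, C}.
C2 (derived state '1') is unique to F (autapomorphy; uninformative for grouping).
C3: derived state '0' in B, C, F, and J only — synapomorphy for {B, C, F, J}.
C4 (derived state '1') is shared by all ingroup taxa — unites the whole ingroup.
C5: derived state '1' in B, C, and F only — synapomorphy for {B, C, F}.
C6 (derived state '0') is unique to B (autapomorphy; uninformative for grouping).
Only B, C, F, J, and N show the derived state '0' for C7, supporting them as a clade.
Most parsimonious ingroup topology: ((N,(((C,B),F),J)),L).
B and C share a more recent common ancestor with each other than either does with F, so F is the least closely related of the three.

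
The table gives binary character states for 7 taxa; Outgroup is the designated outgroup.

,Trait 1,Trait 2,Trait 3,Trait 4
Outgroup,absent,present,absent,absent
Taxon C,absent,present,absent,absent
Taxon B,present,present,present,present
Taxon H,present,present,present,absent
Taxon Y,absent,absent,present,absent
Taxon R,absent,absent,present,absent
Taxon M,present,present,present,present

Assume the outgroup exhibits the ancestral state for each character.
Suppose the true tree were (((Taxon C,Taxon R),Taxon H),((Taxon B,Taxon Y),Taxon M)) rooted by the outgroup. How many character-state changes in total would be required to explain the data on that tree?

Map each character onto (((Taxon C,Taxon R),Taxon H),((Taxon B,Taxon Y),Taxon M)) (rooted by Outgroup) and count the minimum state changes it requires (Fitch parsimony):
Trait 1: 3; Trait 2: 2; Trait 3: 2; Trait 4: 2.
Total tree length = 9.

9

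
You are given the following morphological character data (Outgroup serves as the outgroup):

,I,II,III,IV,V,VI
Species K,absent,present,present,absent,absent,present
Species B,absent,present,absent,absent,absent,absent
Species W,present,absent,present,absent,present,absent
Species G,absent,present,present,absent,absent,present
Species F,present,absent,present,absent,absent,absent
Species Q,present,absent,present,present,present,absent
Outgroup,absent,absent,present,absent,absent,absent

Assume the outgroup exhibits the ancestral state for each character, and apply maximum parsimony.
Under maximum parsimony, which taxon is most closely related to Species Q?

Character polarity is set by the outgroup: the derived state is whichever differs from the outgroup's state, so for III the derived state is 'absent', and for the remaining characters it is 'present'.
I: derived state 'present' in Species F, Species Q, and Species W only — synapomorphy for {Species F, Species Q, Species W}.
II (derived state 'present') is shared by Species B, Species G, and Species K — a synapomorphy uniting that clade.
III: derived state 'absent' in Species B only — an autapomorphy, so it tells us nothing about relationships among taxa.
IV: derived state 'present' in Species Q only — an autapomorphy, so it tells us nothing about relationships among taxa.
V (derived state 'present') is shared by Species Q and Species W — a synapomorphy uniting that clade.
VI: derived state 'present' in Species G and Species K only — synapomorphy for {Species G, Species K}.
Most parsimonious ingroup topology: ((Species F,(Species Q,Species W)),(Species B,(Species G,Species K))).
Species Q and Species W form a cherry on this tree, so they are sister taxa.

Species W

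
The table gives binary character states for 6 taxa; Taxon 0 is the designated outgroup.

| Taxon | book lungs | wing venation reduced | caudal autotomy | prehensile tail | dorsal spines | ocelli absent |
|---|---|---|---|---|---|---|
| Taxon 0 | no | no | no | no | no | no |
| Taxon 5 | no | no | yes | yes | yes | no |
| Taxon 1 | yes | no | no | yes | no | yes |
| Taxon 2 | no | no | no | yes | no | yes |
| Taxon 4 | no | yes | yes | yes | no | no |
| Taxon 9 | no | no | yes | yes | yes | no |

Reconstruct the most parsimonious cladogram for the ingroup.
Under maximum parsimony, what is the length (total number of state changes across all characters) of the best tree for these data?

6

The outgroup has state 'no' for every character, so 'yes' is the derived state throughout.
book lungs (derived state 'yes') is unique to Taxon 1 (autapomorphy; uninformative for grouping).
wing venation reduced: derived state 'yes' in Taxon 4 only — an autapomorphy, so it tells us nothing about relationships among taxa.
caudal autotomy (derived state 'yes') is shared by Taxon 4, Taxon 5, and Taxon 9 — a synapomorphy uniting that clade.
All ingroup taxa share the derived state 'yes' for prehensile tail; it defines the ingroup but does not resolve relationships within it.
dorsal spines (derived state 'yes') is shared by Taxon 5 and Taxon 9 — a synapomorphy uniting that clade.
Only Taxon 1 and Taxon 2 show the derived state 'yes' for ocelli absent, supporting them as a clade.
Most parsimonious ingroup topology: (((Taxon 5,Taxon 9),Taxon 4),(Taxon 1,Taxon 2)).
Changes per character on this tree: book lungs: 1; wing venation reduced: 1; caudal autotomy: 1; prehensile tail: 1; dorsal spines: 1; ocelli absent: 1.
Total = 6.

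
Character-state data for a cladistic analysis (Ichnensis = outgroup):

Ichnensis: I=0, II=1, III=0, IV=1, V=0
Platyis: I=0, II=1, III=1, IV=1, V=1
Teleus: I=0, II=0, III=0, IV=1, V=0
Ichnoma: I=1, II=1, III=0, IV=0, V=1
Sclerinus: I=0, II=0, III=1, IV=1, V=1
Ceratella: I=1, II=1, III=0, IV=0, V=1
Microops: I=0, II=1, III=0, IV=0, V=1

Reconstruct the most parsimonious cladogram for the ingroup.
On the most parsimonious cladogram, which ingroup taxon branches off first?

Character polarity is set by the outgroup: the derived state is whichever differs from the outgroup's state, so for II, IV the derived state is '0', and for the remaining characters it is '1'.
I (derived state '1') is shared by Ceratella and Ichnoma — a synapomorphy uniting that clade.
II (state '0') occurs in Sclerinus and Teleus but conflicts with the nesting implied by the other characters — most parsimoniously interpreted as homoplasy.
III (derived state '1') is shared by Platyis and Sclerinus — a synapomorphy uniting that clade.
IV (derived state '0') is shared by Ceratella, Ichnoma, and Microops — a synapomorphy uniting that clade.
V (derived state '1') is shared by Ceratella, Ichnoma, Microops, Platyis, and Sclerinus — a synapomorphy uniting that clade.
Most parsimonious ingroup topology: (((Platyis,Sclerinus),((Ichnoma,Ceratella),Microops)),Teleus).
Teleus is sister to the clade containing all other ingroup taxa, so it is the earliest-diverging (most basal) ingroup lineage.

Teleus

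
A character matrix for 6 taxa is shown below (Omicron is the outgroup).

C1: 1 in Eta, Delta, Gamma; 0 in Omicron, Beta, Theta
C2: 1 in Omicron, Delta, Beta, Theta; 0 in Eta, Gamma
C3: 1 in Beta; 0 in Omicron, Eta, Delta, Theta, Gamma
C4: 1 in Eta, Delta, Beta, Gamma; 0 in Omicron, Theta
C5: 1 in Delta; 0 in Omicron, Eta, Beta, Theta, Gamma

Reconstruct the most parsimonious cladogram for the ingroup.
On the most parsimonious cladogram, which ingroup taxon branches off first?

Character polarity is set by the outgroup: the derived state is whichever differs from the outgroup's state, so for C2 the derived state is '0', and for the remaining characters it is '1'.
C1 (derived state '1') is shared by Delta, Eta, and Gamma — a synapomorphy uniting that clade.
C2: derived state '0' in Eta and Gamma only — synapomorphy for {Eta, Gamma}.
C3: derived state '1' in Beta only — an autapomorphy, so it tells us nothing about relationships among taxa.
C4 (derived state '1') is shared by Beta, Delta, Eta, and Gamma — a synapomorphy uniting that clade.
C5: derived state '1' in Delta only — an autapomorphy, so it tells us nothing about relationships among taxa.
Most parsimonious ingroup topology: ((((Eta,Gamma),Delta),Beta),Theta).
Theta is sister to the clade containing all other ingroup taxa, so it is the earliest-diverging (most basal) ingroup lineage.

Theta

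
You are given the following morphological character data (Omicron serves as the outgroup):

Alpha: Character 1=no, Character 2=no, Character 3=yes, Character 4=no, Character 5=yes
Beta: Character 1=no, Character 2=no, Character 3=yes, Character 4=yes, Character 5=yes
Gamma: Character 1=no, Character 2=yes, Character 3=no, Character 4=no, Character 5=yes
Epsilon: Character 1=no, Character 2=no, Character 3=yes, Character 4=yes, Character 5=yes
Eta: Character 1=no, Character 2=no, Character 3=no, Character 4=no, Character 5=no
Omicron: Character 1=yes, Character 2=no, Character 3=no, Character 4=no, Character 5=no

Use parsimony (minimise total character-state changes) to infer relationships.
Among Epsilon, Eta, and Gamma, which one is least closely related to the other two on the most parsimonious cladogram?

Eta

Character polarity is set by the outgroup: the derived state is whichever differs from the outgroup's state, so for Character 1 the derived state is 'no', and for the remaining characters it is 'yes'.
All ingroup taxa share the derived state 'no' for Character 1; it defines the ingroup but does not resolve relationships within it.
Character 2: derived state 'yes' in Gamma only — an autapomorphy, so it tells us nothing about relationships among taxa.
Only Alpha, Beta, and Epsilon show the derived state 'yes' for Character 3, supporting them as a clade.
Character 4: derived state 'yes' in Beta and Epsilon only — synapomorphy for {Beta, Epsilon}.
Only Alpha, Beta, Epsilon, and Gamma show the derived state 'yes' for Character 5, supporting them as a clade.
Most parsimonious ingroup topology: ((((Beta,Epsilon),Alpha),Gamma),Eta).
Gamma and Epsilon share a more recent common ancestor with each other than either does with Eta, so Eta is the least closely related of the three.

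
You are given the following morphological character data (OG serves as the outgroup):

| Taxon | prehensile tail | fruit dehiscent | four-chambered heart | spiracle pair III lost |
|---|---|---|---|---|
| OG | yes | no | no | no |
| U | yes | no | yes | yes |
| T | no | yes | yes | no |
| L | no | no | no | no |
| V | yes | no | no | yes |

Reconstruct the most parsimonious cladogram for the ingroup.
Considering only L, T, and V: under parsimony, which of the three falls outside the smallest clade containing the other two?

V

Character polarity is set by the outgroup: the derived state is whichever differs from the outgroup's state, so for prehensile tail the derived state is 'no', and for the remaining characters it is 'yes'.
prehensile tail (derived state 'no') is shared by L and T — a synapomorphy uniting that clade.
fruit dehiscent: derived state 'yes' in T only — an autapomorphy, so it tells us nothing about relationships among taxa.
four-chambered heart (state 'yes') occurs in T and U but conflicts with the nesting implied by the other characters — most parsimoniously interpreted as homoplasy.
Only U and V show the derived state 'yes' for spiracle pair III lost, supporting them as a clade.
Most parsimonious ingroup topology: ((U,V),(T,L)).
T and L share a more recent common ancestor with each other than either does with V, so V is the least closely related of the three.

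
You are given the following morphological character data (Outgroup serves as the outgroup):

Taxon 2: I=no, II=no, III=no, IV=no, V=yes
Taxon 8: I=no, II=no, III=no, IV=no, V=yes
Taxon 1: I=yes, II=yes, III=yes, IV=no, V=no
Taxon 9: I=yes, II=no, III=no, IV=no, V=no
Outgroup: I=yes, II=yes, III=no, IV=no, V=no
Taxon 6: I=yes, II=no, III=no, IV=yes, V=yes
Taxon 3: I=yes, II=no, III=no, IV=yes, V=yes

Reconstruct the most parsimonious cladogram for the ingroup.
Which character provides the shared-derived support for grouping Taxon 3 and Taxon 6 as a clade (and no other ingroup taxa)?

Character polarity is set by the outgroup: the derived state is whichever differs from the outgroup's state, so for I, II the derived state is 'no', and for the remaining characters it is 'yes'.
I (derived state 'no') is shared by Taxon 2 and Taxon 8 — a synapomorphy uniting that clade.
II (derived state 'no') is shared by Taxon 2, Taxon 3, Taxon 6, Taxon 8, and Taxon 9 — a synapomorphy uniting that clade.
III: derived state 'yes' in Taxon 1 only — an autapomorphy, so it tells us nothing about relationships among taxa.
Only Taxon 3 and Taxon 6 show the derived state 'yes' for IV, supporting them as a clade.
V (derived state 'yes') is shared by Taxon 2, Taxon 3, Taxon 6, and Taxon 8 — a synapomorphy uniting that clade.
Most parsimonious ingroup topology: ((((Taxon 2,Taxon 8),(Taxon 3,Taxon 6)),Taxon 9),Taxon 1).
The clade {Taxon 3, Taxon 6} is supported by IV: its derived state 'yes' occurs in exactly those taxa and in no other taxon (including the outgroup).

IV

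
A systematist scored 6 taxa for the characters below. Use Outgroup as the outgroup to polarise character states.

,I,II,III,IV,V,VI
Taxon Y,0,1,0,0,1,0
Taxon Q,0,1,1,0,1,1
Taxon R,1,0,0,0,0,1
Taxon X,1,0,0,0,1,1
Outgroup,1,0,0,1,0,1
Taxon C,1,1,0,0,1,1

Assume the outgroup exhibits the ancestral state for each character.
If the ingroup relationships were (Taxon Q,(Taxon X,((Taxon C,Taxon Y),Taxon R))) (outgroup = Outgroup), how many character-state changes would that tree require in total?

Map each character onto (Taxon Q,(Taxon X,((Taxon C,Taxon Y),Taxon R))) (rooted by Outgroup) and count the minimum state changes it requires (Fitch parsimony):
I: 2; II: 2; III: 1; IV: 1; V: 2; VI: 1.
Total tree length = 9.

9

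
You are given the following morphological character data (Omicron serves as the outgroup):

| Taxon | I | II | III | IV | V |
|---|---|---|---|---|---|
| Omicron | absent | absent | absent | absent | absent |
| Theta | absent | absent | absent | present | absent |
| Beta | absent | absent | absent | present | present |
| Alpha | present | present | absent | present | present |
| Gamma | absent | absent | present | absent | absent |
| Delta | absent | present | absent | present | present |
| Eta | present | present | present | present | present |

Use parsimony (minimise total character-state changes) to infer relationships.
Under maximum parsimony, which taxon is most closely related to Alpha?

The outgroup has state 'absent' for every character, so 'present' is the derived state throughout.
I: derived state 'present' in Alpha and Eta only — synapomorphy for {Alpha, Eta}.
Only Alpha, Delta, and Eta show the derived state 'present' for II, supporting them as a clade.
III groups Eta and Gamma, which is incompatible with the clades supported by the remaining characters; treating it as convergent (homoplasy) costs fewer steps than any alternative tree.
IV: derived state 'present' in Alpha, Beta, Delta, Eta, and Theta only — synapomorphy for {Alpha, Beta, Delta, Eta, Theta}.
Only Alpha, Beta, Delta, and Eta show the derived state 'present' for V, supporting them as a clade.
Most parsimonious ingroup topology: ((Theta,(Beta,((Alpha,Eta),Delta))),Gamma).
Alpha and Eta form a cherry on this tree, so they are sister taxa.

Eta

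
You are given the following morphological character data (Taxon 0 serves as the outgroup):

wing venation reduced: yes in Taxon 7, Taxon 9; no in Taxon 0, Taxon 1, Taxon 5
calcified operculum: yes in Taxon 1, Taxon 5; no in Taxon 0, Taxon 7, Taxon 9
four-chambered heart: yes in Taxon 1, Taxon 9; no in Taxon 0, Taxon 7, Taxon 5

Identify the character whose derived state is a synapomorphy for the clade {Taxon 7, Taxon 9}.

The outgroup has state 'no' for every character, so 'yes' is the derived state throughout.
wing venation reduced: derived state 'yes' in Taxon 7 and Taxon 9 only — synapomorphy for {Taxon 7, Taxon 9}.
calcified operculum: derived state 'yes' in Taxon 1 and Taxon 5 only — synapomorphy for {Taxon 1, Taxon 5}.
four-chambered heart groups Taxon 1 and Taxon 9, which is incompatible with the clades supported by the remaining characters; treating it as convergent (homoplasy) costs fewer steps than any alternative tree.
Most parsimonious ingroup topology: ((Taxon 1,Taxon 5),(Taxon 7,Taxon 9)).
The clade {Taxon 7, Taxon 9} is supported by wing venation reduced: its derived state 'yes' occurs in exactly those taxa and in no other taxon (including the outgroup).

wing venation reduced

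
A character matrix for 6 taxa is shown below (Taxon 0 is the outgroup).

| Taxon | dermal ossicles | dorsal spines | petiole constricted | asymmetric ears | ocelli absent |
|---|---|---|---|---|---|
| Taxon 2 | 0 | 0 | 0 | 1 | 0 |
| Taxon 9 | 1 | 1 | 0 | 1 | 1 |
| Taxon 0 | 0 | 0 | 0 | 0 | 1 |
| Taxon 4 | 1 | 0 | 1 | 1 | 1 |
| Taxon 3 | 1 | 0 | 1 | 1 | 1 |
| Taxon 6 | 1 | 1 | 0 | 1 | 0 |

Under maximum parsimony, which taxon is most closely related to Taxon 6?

Character polarity is set by the outgroup: the derived state is whichever differs from the outgroup's state, so for ocelli absent the derived state is '0', and for the remaining characters it is '1'.
Only Taxon 3, Taxon 4, Taxon 6, and Taxon 9 show the derived state '1' for dermal ossicles, supporting them as a clade.
dorsal spines (derived state '1') is shared by Taxon 6 and Taxon 9 — a synapomorphy uniting that clade.
Only Taxon 3 and Taxon 4 show the derived state '1' for petiole constricted, supporting them as a clade.
asymmetric ears (derived state '1') is shared by all ingroup taxa — unites the whole ingroup.
ocelli absent groups Taxon 2 and Taxon 6, which is incompatible with the clades supported by the remaining characters; treating it as convergent (homoplasy) costs fewer steps than any alternative tree.
Most parsimonious ingroup topology: (((Taxon 3,Taxon 4),(Taxon 9,Taxon 6)),Taxon 2).
Taxon 6 and Taxon 9 form a cherry on this tree, so they are sister taxa.

Taxon 9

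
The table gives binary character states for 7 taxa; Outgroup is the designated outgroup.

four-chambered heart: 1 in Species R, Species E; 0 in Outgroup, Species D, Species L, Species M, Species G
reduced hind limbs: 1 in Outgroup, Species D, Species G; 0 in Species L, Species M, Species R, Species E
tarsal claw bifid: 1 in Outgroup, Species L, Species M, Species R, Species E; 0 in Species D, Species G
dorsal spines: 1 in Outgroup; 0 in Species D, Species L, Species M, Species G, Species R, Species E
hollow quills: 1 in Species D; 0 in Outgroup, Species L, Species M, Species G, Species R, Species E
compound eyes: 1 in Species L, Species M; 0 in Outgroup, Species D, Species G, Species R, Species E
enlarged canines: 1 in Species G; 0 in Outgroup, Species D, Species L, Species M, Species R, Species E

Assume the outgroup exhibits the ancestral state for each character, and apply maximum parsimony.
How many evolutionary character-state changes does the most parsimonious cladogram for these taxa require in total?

Character polarity is set by the outgroup: the derived state is whichever differs from the outgroup's state, so for reduced hind limbs, tarsal claw bifid, dorsal spines the derived state is '0', and for the remaining characters it is '1'.
four-chambered heart (derived state '1') is shared by Species E and Species R — a synapomorphy uniting that clade.
reduced hind limbs: derived state '0' in Species E, Species L, Species M, and Species R only — synapomorphy for {Species E, Species L, Species M, Species R}.
tarsal claw bifid: derived state '0' in Species D and Species G only — synapomorphy for {Species D, Species G}.
All ingroup taxa share the derived state '0' for dorsal spines; it defines the ingroup but does not resolve relationships within it.
hollow quills (derived state '1') is unique to Species D (autapomorphy; uninformative for grouping).
compound eyes: derived state '1' in Species L and Species M only — synapomorphy for {Species L, Species M}.
enlarged canines (derived state '1') is unique to Species G (autapomorphy; uninformative for grouping).
Most parsimonious ingroup topology: ((Species D,Species G),((Species L,Species M),(Species R,Species E))).
Changes per character on this tree: four-chambered heart: 1; reduced hind limbs: 1; tarsal claw bifid: 1; dorsal spines: 1; hollow quills: 1; compound eyes: 1; enlarged canines: 1.
Total = 7.

7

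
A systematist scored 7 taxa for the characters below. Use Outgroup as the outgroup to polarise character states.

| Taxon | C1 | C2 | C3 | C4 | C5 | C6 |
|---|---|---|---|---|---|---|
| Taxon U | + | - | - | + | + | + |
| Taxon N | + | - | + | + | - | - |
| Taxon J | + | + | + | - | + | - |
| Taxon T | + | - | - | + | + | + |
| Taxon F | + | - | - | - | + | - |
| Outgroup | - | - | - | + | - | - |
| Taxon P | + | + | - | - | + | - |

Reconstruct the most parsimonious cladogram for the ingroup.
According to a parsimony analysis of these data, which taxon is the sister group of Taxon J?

Character polarity is set by the outgroup: the derived state is whichever differs from the outgroup's state, so for C4 the derived state is '-', and for the remaining characters it is '+'.
All ingroup taxa share the derived state '+' for C1; it defines the ingroup but does not resolve relationships within it.
Only Taxon J and Taxon P show the derived state '+' for C2, supporting them as a clade.
C3 (state '+') occurs in Taxon J and Taxon N but conflicts with the nesting implied by the other characters — most parsimoniously interpreted as homoplasy.
Only Taxon F, Taxon J, and Taxon P show the derived state '-' for C4, supporting them as a clade.
C5: derived state '+' in Taxon F, Taxon J, Taxon P, Taxon T, and Taxon U only — synapomorphy for {Taxon F, Taxon J, Taxon P, Taxon T, Taxon U}.
C6: derived state '+' in Taxon T and Taxon U only — synapomorphy for {Taxon T, Taxon U}.
Most parsimonious ingroup topology: (((Taxon F,(Taxon J,Taxon P)),(Taxon T,Taxon U)),Taxon N).
Taxon J and Taxon P form a cherry on this tree, so they are sister taxa.

Taxon P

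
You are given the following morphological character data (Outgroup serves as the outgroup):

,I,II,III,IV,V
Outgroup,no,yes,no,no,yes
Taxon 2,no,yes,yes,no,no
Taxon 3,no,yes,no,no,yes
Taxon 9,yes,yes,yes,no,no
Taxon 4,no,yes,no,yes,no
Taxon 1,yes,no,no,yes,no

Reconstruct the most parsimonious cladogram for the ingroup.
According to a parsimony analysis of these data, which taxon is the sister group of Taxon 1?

Taxon 4

Character polarity is set by the outgroup: the derived state is whichever differs from the outgroup's state, so for II, V the derived state is 'no', and for the remaining characters it is 'yes'.
I groups Taxon 1 and Taxon 9, which is incompatible with the clades supported by the remaining characters; treating it as convergent (homoplasy) costs fewer steps than any alternative tree.
II: derived state 'no' in Taxon 1 only — an autapomorphy, so it tells us nothing about relationships among taxa.
III (derived state 'yes') is shared by Taxon 2 and Taxon 9 — a synapomorphy uniting that clade.
IV: derived state 'yes' in Taxon 1 and Taxon 4 only — synapomorphy for {Taxon 1, Taxon 4}.
V (derived state 'no') is shared by Taxon 1, Taxon 2, Taxon 4, and Taxon 9 — a synapomorphy uniting that clade.
Most parsimonious ingroup topology: (((Taxon 2,Taxon 9),(Taxon 4,Taxon 1)),Taxon 3).
Taxon 1 and Taxon 4 form a cherry on this tree, so they are sister taxa.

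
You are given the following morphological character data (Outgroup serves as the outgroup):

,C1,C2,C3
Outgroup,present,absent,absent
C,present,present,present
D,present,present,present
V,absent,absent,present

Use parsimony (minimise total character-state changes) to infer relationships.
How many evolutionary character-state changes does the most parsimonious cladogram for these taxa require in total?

Character polarity is set by the outgroup: the derived state is whichever differs from the outgroup's state, so for C1 the derived state is 'absent', and for the remaining characters it is 'present'.
C1: derived state 'absent' in V only — an autapomorphy, so it tells us nothing about relationships among taxa.
C2 (derived state 'present') is shared by C and D — a synapomorphy uniting that clade.
All ingroup taxa share the derived state 'present' for C3; it defines the ingroup but does not resolve relationships within it.
Most parsimonious ingroup topology: ((C,D),V).
Changes per character on this tree: C1: 1; C2: 1; C3: 1.
Total = 3.

3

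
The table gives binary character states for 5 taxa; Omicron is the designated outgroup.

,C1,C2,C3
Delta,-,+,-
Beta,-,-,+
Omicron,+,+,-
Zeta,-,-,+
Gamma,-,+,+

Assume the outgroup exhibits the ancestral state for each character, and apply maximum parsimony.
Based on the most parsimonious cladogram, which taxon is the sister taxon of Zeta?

Character polarity is set by the outgroup: the derived state is whichever differs from the outgroup's state, so for C1, C2 the derived state is '-', and for the remaining characters it is '+'.
All ingroup taxa share the derived state '-' for C1; it defines the ingroup but does not resolve relationships within it.
C2 (derived state '-') is shared by Beta and Zeta — a synapomorphy uniting that clade.
C3: derived state '+' in Beta, Gamma, and Zeta only — synapomorphy for {Beta, Gamma, Zeta}.
Most parsimonious ingroup topology: (((Beta,Zeta),Gamma),Delta).
Zeta and Beta form a cherry on this tree, so they are sister taxa.

Beta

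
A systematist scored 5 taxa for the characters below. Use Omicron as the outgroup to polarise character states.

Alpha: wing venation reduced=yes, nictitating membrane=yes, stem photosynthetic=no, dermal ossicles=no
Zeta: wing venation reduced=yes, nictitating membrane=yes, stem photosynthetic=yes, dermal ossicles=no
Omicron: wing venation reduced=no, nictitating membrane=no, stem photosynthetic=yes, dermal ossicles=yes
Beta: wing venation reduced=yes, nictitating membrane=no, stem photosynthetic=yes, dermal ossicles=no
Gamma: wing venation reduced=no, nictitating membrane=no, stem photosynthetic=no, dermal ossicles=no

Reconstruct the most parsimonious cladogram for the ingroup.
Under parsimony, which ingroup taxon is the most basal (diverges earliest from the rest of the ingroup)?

Gamma

Character polarity is set by the outgroup: the derived state is whichever differs from the outgroup's state, so for stem photosynthetic, dermal ossicles the derived state is 'no', and for the remaining characters it is 'yes'.
wing venation reduced: derived state 'yes' in Alpha, Beta, and Zeta only — synapomorphy for {Alpha, Beta, Zeta}.
Only Alpha and Zeta show the derived state 'yes' for nictitating membrane, supporting them as a clade.
stem photosynthetic (state 'no') occurs in Alpha and Gamma but conflicts with the nesting implied by the other characters — most parsimoniously interpreted as homoplasy.
All ingroup taxa share the derived state 'no' for dermal ossicles; it defines the ingroup but does not resolve relationships within it.
Most parsimonious ingroup topology: ((Beta,(Zeta,Alpha)),Gamma).
Gamma is sister to the clade containing all other ingroup taxa, so it is the earliest-diverging (most basal) ingroup lineage.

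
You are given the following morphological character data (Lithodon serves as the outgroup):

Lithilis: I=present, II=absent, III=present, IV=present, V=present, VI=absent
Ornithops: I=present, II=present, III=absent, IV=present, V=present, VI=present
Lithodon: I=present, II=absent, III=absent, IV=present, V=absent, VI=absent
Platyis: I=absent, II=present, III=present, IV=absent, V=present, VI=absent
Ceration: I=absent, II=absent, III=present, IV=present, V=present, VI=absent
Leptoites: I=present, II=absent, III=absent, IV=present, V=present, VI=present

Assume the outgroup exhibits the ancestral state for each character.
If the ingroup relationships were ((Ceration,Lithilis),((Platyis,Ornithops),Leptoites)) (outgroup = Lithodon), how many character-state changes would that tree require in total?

Map each character onto ((Ceration,Lithilis),((Platyis,Ornithops),Leptoites)) (rooted by Lithodon) and count the minimum state changes it requires (Fitch parsimony):
I: 2; II: 1; III: 2; IV: 1; V: 1; VI: 2.
Total tree length = 9.

9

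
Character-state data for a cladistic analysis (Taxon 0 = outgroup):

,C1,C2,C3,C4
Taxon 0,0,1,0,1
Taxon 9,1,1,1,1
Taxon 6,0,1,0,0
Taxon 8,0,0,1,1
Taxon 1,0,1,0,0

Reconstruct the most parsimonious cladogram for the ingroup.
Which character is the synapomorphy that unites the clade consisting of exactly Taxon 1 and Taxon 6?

C4

Character polarity is set by the outgroup: the derived state is whichever differs from the outgroup's state, so for C2, C4 the derived state is '0', and for the remaining characters it is '1'.
C1 (derived state '1') is unique to Taxon 9 (autapomorphy; uninformative for grouping).
C2: derived state '0' in Taxon 8 only — an autapomorphy, so it tells us nothing about relationships among taxa.
C3 (derived state '1') is shared by Taxon 8 and Taxon 9 — a synapomorphy uniting that clade.
C4 (derived state '0') is shared by Taxon 1 and Taxon 6 — a synapomorphy uniting that clade.
Most parsimonious ingroup topology: ((Taxon 9,Taxon 8),(Taxon 6,Taxon 1)).
The clade {Taxon 1, Taxon 6} is supported by C4: its derived state '0' occurs in exactly those taxa and in no other taxon (including the outgroup).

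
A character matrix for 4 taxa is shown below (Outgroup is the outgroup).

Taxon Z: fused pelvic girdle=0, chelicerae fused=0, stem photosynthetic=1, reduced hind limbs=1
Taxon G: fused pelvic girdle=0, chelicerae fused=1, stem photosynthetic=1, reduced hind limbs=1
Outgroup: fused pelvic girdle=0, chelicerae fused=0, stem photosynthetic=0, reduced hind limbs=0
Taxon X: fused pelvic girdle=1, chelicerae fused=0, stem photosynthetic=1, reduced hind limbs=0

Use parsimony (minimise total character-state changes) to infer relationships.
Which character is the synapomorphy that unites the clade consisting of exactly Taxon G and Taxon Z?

The outgroup has state '0' for every character, so '1' is the derived state throughout.
fused pelvic girdle: derived state '1' in Taxon X only — an autapomorphy, so it tells us nothing about relationships among taxa.
chelicerae fused: derived state '1' in Taxon G only — an autapomorphy, so it tells us nothing about relationships among taxa.
All ingroup taxa share the derived state '1' for stem photosynthetic; it defines the ingroup but does not resolve relationships within it.
reduced hind limbs: derived state '1' in Taxon G and Taxon Z only — synapomorphy for {Taxon G, Taxon Z}.
Most parsimonious ingroup topology: (Taxon X,(Taxon Z,Taxon G)).
The clade {Taxon G, Taxon Z} is supported by reduced hind limbs: its derived state '1' occurs in exactly those taxa and in no other taxon (including the outgroup).

reduced hind limbs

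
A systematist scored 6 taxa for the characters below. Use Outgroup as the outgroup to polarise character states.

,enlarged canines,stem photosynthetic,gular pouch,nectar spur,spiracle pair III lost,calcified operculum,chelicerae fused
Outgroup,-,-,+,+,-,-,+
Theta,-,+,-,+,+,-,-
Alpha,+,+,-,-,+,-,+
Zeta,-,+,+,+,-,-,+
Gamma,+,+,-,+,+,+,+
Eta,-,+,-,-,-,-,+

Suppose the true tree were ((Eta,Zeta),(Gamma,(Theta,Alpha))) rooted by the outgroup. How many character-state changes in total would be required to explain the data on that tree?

Map each character onto ((Eta,Zeta),(Gamma,(Theta,Alpha))) (rooted by Outgroup) and count the minimum state changes it requires (Fitch parsimony):
enlarged canines: 2; stem photosynthetic: 1; gular pouch: 2; nectar spur: 2; spiracle pair III lost: 1; calcified operculum: 1; chelicerae fused: 1.
Total tree length = 10.

10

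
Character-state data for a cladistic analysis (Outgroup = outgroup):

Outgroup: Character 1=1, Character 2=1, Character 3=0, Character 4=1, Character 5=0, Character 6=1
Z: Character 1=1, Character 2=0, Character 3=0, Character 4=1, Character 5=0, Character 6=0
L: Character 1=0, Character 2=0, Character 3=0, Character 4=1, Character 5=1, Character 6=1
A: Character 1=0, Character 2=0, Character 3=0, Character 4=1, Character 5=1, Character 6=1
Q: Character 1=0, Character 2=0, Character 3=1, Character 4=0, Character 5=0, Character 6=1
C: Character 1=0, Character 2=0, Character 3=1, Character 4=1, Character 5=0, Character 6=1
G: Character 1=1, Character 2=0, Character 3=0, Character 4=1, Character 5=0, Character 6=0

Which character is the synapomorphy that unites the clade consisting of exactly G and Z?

Character polarity is set by the outgroup: the derived state is whichever differs from the outgroup's state, so for Character 1, Character 2, Character 4, Character 6 the derived state is '0', and for the remaining characters it is '1'.
Character 1 (derived state '0') is shared by A, C, L, and Q — a synapomorphy uniting that clade.
Character 2 (derived state '0') is shared by all ingroup taxa — unites the whole ingroup.
Character 3 (derived state '1') is shared by C and Q — a synapomorphy uniting that clade.
Character 4 (derived state '0') is unique to Q (autapomorphy; uninformative for grouping).
Character 5: derived state '1' in A and L only — synapomorphy for {A, L}.
Character 6 (derived state '0') is shared by G and Z — a synapomorphy uniting that clade.
Most parsimonious ingroup topology: ((Z,G),((L,A),(Q,C))).
The clade {G, Z} is supported by Character 6: its derived state '0' occurs in exactly those taxa and in no other taxon (including the outgroup).

Character 6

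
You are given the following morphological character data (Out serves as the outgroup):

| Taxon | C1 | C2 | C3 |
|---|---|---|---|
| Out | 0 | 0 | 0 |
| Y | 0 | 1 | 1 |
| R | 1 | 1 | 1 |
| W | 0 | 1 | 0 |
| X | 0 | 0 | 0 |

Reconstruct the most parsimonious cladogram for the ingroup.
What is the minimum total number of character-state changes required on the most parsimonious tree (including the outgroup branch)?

3

The outgroup has state '0' for every character, so '1' is the derived state throughout.
C1 (derived state '1') is unique to R (autapomorphy; uninformative for grouping).
C2: derived state '1' in R, W, and Y only — synapomorphy for {R, W, Y}.
C3 (derived state '1') is shared by R and Y — a synapomorphy uniting that clade.
Most parsimonious ingroup topology: (((Y,R),W),X).
Changes per character on this tree: C1: 1; C2: 1; C3: 1.
Total = 3.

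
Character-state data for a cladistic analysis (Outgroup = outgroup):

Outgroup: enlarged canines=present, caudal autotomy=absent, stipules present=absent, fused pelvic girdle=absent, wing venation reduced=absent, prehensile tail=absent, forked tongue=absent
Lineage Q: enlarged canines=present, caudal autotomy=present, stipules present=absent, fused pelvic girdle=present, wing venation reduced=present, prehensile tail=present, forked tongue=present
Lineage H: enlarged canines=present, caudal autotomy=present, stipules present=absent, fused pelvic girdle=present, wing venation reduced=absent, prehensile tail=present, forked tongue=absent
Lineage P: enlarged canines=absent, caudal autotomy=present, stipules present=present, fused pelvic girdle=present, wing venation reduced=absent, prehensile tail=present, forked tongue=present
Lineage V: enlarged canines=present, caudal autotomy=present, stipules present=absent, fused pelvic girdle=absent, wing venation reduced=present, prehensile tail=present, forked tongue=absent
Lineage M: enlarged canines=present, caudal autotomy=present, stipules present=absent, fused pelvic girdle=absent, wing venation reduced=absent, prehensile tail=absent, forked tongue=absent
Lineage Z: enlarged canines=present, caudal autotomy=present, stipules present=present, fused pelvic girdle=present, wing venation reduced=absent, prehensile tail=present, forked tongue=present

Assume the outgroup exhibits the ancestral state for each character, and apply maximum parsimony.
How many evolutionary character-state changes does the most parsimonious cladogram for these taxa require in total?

Character polarity is set by the outgroup: the derived state is whichever differs from the outgroup's state, so for enlarged canines the derived state is 'absent', and for the remaining characters it is 'present'.
enlarged canines (derived state 'absent') is unique to Lineage P (autapomorphy; uninformative for grouping).
All ingroup taxa share the derived state 'present' for caudal autotomy; it defines the ingroup but does not resolve relationships within it.
Only Lineage P and Lineage Z show the derived state 'present' for stipules present, supporting them as a clade.
fused pelvic girdle: derived state 'present' in Lineage H, Lineage P, Lineage Q, and Lineage Z only — synapomorphy for {Lineage H, Lineage P, Lineage Q, Lineage Z}.
wing venation reduced groups Lineage Q and Lineage V, which is incompatible with the clades supported by the remaining characters; treating it as convergent (homoplasy) costs fewer steps than any alternative tree.
Only Lineage H, Lineage P, Lineage Q, Lineage V, and Lineage Z show the derived state 'present' for prehensile tail, supporting them as a clade.
forked tongue (derived state 'present') is shared by Lineage P, Lineage Q, and Lineage Z — a synapomorphy uniting that clade.
Most parsimonious ingroup topology: (((((Lineage Z,Lineage P),Lineage Q),Lineage H),Lineage V),Lineage M).
Changes per character on this tree: enlarged canines: 1; caudal autotomy: 1; stipules present: 1; fused pelvic girdle: 1; wing venation reduced: 2; prehensile tail: 1; forked tongue: 1.
Total = 8.

8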